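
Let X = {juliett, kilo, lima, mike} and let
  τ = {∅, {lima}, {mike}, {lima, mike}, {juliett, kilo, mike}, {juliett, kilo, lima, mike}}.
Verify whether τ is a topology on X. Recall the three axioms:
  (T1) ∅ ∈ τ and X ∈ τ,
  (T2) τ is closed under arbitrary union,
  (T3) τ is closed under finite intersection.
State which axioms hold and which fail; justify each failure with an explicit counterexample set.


τ IS a topology on X.

Axiom (T1): ∅ ∈ τ? Yes; X ∈ τ? Yes.
Axiom (T2/T3): check pairwise unions and intersections of members of τ.
All pairwise intersections and unions checked — each lies in τ. Therefore τ satisfies (T1), (T2), (T3): it IS a topology on X.


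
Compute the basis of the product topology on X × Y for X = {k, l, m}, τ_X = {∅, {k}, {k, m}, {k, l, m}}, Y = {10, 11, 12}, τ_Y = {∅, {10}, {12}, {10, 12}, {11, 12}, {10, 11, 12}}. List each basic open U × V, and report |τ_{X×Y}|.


Basis B = {∅ × ∅, {k} × {10}, {k} × {12}, {k} × {10, 12}, {k, m} × {10}, {k} × {11, 12}, {k, m} × {12}, {k} × {10, 11, 12}, {k, l, m} × {10}, {k, l, m} × {12}, {k, m} × {10, 12}, {k, m} × {11, 12}, {k, m} × {10, 11, 12}, {k, l, m} × {10, 12}, {k, l, m} × {11, 12}, {k, l, m} × {10, 11, 12}}; |τ_{X×Y}| = 40.

Enumerate products U × V with U ∈ τ_X, V ∈ τ_Y (deduplicated):
  ∅ × ∅ = {} (∅)
  {k} × {10} = {(k,10)}
  {k} × {12} = {(k,12)}
  {k} × {10, 12} = {(k,10), (k,12)}
  {k, m} × {10} = {(k,10), (m,10)}
  {k} × {11, 12} = {(k,11), (k,12)}
  {k, m} × {12} = {(k,12), (m,12)}
  {k} × {10, 11, 12} = {(k,10), (k,11), (k,12)}
  {k, l, m} × {10} = {(k,10), (l,10), (m,10)}
  {k, l, m} × {12} = {(k,12), (l,12), (m,12)}
  {k, m} × {10, 12} = {(k,10), (k,12), (m,10), (m,12)}
  {k, m} × {11, 12} = {(k,11), (k,12), (m,11), (m,12)}
  {k, m} × {10, 11, 12} = {(k,10), (k,11), (k,12), (m,10), (m,11), (m,12)}
  {k, l, m} × {10, 12} = {(k,10), (k,12), (l,10), (l,12), (m,10), (m,12)}
  {k, l, m} × {11, 12} = {(k,11), (k,12), (l,11), (l,12), (m,11), (m,12)}
  {k, l, m} × {10, 11, 12} = {(k,10), (k,11), (k,12), (l,10), (l,11), (l,12), (m,10), (m,11), (m,12)}
These 16 distinct sets form the basis B.
Close under arbitrary unions to get τ_{X×Y}; counting gives |τ_{X×Y}| = 40.


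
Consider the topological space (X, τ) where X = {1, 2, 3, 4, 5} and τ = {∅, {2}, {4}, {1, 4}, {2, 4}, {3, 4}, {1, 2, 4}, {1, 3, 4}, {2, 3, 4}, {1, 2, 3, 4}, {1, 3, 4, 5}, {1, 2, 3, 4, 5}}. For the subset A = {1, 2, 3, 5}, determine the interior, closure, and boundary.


int(A) = {2}, cl(A) = {1, 2, 3, 5}, ∂A = {1, 3, 5}.

Closed sets in (X, τ) are complements of opens:
  closed(X, τ) = {∅, {2}, {5}, {1, 5}, {2, 5}, {3, 5}, {1, 2, 5}, {1, 3, 5}, {2, 3, 5}, {1, 2, 3, 5}, {1, 3, 4, 5}, {1, 2, 3, 4, 5}}.
int(A) = ⋃ {U ∈ τ : U ⊆ A}. Opens contained in A: ∅, {2}.
Taking the union of these: int(A) = {2}.
cl(A) = ⋂ {C closed : A ⊆ C}. Closed sets containing A: {1, 2, 3, 5}, {1, 2, 3, 4, 5}.
Intersecting these: cl(A) = {1, 2, 3, 5}.
∂A = cl(A) ∖ int(A) = {1, 2, 3, 5} ∖ {2} = {1, 3, 5}.


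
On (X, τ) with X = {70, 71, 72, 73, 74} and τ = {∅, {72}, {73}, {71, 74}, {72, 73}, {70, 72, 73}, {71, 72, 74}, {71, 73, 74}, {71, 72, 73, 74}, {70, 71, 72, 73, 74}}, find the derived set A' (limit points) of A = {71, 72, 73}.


A' = {70, 74}

For each x ∈ X, list the open sets U ∈ τ with x ∈ U, then check whether U ∩ (A ∖ {x}) ≠ ∅ for every such U.
  x = 70: opens ∋ x are {70, 72, 73}, {70, 71, 72, 73, 74}; each meets A ∖ {70}, so x IS a limit point.
  x = 71: open {71, 74} ∋ x has {71, 74} ∩ (A ∖ {71}) = ∅, so x is NOT a limit point.
  x = 72: open {72} ∋ x has {72} ∩ (A ∖ {72}) = ∅, so x is NOT a limit point.
  x = 73: open {73} ∋ x has {73} ∩ (A ∖ {73}) = ∅, so x is NOT a limit point.
  x = 74: opens ∋ x are {71, 74}, {71, 72, 74}, {71, 73, 74}, {71, 72, 73, 74}, {70, 71, 72, 73, 74}; each meets A ∖ {74}, so x IS a limit point.
Collecting: A' = {70, 74}.


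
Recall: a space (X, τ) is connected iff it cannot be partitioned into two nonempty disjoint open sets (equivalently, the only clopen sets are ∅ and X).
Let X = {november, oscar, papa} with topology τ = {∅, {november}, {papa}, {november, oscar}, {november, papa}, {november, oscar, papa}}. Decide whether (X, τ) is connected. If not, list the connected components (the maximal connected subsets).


(X, τ) is disconnected; components = [{papa}, {november, oscar}].

Find clopen sets (U ∈ τ with X ∖ U ∈ τ):
  U = ∅, X ∖ U = {november, oscar, papa} — both open, so U is clopen.
  U = {papa}, X ∖ U = {november, oscar} — both open, so U is clopen.
  U = {november, oscar}, X ∖ U = {papa} — both open, so U is clopen.
  U = {november, oscar, papa}, X ∖ U = ∅ — both open, so U is clopen.
Nontrivial clopen(s) exist: e.g. {papa}. So (X, τ) is disconnected.
Compute connected components by grouping points that agree on all clopens:
  component: {papa}
  component: {november, oscar}


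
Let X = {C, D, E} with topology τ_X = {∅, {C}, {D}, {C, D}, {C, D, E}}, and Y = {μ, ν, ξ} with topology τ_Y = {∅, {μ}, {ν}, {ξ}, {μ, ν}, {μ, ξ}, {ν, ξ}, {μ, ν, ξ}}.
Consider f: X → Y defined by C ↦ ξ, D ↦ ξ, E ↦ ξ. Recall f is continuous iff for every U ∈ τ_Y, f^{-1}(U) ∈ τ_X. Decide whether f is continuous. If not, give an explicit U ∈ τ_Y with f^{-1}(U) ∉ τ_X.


f IS continuous.

Compute f^{-1}(U) for each U ∈ τ_Y:
  U = ∅: f^{-1}(U) = ∅ ∈ τ_X ✓.
  U = {μ}: f^{-1}(U) = ∅ ∈ τ_X ✓.
  U = {ν}: f^{-1}(U) = ∅ ∈ τ_X ✓.
  U = {ξ}: f^{-1}(U) = {C, D, E} ∈ τ_X ✓.
  U = {μ, ν}: f^{-1}(U) = ∅ ∈ τ_X ✓.
  U = {μ, ξ}: f^{-1}(U) = {C, D, E} ∈ τ_X ✓.
  U = {ν, ξ}: f^{-1}(U) = {C, D, E} ∈ τ_X ✓.
  U = {μ, ν, ξ}: f^{-1}(U) = {C, D, E} ∈ τ_X ✓.
Every preimage lies in τ_X, so f IS continuous.


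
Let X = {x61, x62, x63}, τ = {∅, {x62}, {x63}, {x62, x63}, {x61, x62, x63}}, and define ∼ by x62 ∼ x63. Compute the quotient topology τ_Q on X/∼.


X/∼ = {[x61], [x62=x63]}; |τ_Q| = 3.

Equivalence classes: [x61], [x62=x63].
Quotient map π: X → X/∼ sends x61 ↦ [x61], x62 ↦ [x62=x63], x63 ↦ [x62=x63].
For each subset V ⊆ X/∼, compute π^{-1}(V) ⊆ X and check whether π^{-1}(V) ∈ τ. V is open in τ_Q iff π^{-1}(V) ∈ τ.
  V = {}: π^{-1}(V) = ∅ ∈ τ ✓.
  V = {[x61]}: π^{-1}(V) = {x61} ∉ τ ✗.
  V = {[x62=x63]}: π^{-1}(V) = {x62, x63} ∈ τ ✓.
  V = {[x61], [x62=x63]}: π^{-1}(V) = {x61, x62, x63} ∈ τ ✓.
Open sets in the quotient: τ_Q = {{}, {[x62=x63]}, {[x61], [x62=x63]}} (3 elements).


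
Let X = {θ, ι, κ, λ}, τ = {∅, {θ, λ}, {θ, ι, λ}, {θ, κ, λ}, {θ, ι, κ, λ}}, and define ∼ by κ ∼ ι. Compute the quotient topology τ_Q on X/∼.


X/∼ = {[θ], [ι=κ], [λ]}; |τ_Q| = 3.

Equivalence classes: [θ], [ι=κ], [λ].
Quotient map π: X → X/∼ sends θ ↦ [θ], ι ↦ [ι=κ], κ ↦ [ι=κ], λ ↦ [λ].
For each subset V ⊆ X/∼, compute π^{-1}(V) ⊆ X and check whether π^{-1}(V) ∈ τ. V is open in τ_Q iff π^{-1}(V) ∈ τ.
  V = {}: π^{-1}(V) = ∅ ∈ τ ✓.
  V = {[θ]}: π^{-1}(V) = {θ} ∉ τ ✗.
  V = {[ι=κ]}: π^{-1}(V) = {ι, κ} ∉ τ ✗.
  V = {[θ], [ι=κ]}: π^{-1}(V) = {θ, ι, κ} ∉ τ ✗.
  V = {[λ]}: π^{-1}(V) = {λ} ∉ τ ✗.
  V = {[θ], [λ]}: π^{-1}(V) = {θ, λ} ∈ τ ✓.
  V = {[ι=κ], [λ]}: π^{-1}(V) = {ι, κ, λ} ∉ τ ✗.
  V = {[θ], [ι=κ], [λ]}: π^{-1}(V) = {θ, ι, κ, λ} ∈ τ ✓.
Open sets in the quotient: τ_Q = {{}, {[θ], [λ]}, {[θ], [ι=κ], [λ]}} (3 elements).


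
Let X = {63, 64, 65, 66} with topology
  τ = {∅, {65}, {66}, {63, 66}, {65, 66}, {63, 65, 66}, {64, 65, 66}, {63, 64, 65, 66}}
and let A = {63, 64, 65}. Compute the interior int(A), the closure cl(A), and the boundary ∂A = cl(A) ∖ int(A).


int(A) = {65}, cl(A) = {63, 64, 65}, ∂A = {63, 64}.

Closed sets in (X, τ) are complements of opens:
  closed(X, τ) = {∅, {63}, {64}, {63, 64}, {64, 65}, {63, 64, 65}, {63, 64, 66}, {63, 64, 65, 66}}.
int(A) = ⋃ {U ∈ τ : U ⊆ A}. Opens contained in A: ∅, {65}.
Taking the union of these: int(A) = {65}.
cl(A) = ⋂ {C closed : A ⊆ C}. Closed sets containing A: {63, 64, 65}, {63, 64, 65, 66}.
Intersecting these: cl(A) = {63, 64, 65}.
∂A = cl(A) ∖ int(A) = {63, 64, 65} ∖ {65} = {63, 64}.


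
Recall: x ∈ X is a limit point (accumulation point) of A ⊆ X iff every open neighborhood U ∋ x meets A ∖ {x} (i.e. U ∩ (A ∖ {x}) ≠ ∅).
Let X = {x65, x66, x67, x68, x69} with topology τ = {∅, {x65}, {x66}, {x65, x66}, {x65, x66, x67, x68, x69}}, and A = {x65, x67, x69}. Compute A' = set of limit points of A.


A' = {x67, x68, x69}

For each x ∈ X, list the open sets U ∈ τ with x ∈ U, then check whether U ∩ (A ∖ {x}) ≠ ∅ for every such U.
  x = x65: open {x65} ∋ x has {x65} ∩ (A ∖ {x65}) = ∅, so x is NOT a limit point.
  x = x66: open {x66} ∋ x has {x66} ∩ (A ∖ {x66}) = ∅, so x is NOT a limit point.
  x = x67: opens ∋ x are {x65, x66, x67, x68, x69}; each meets A ∖ {x67}, so x IS a limit point.
  x = x68: opens ∋ x are {x65, x66, x67, x68, x69}; each meets A ∖ {x68}, so x IS a limit point.
  x = x69: opens ∋ x are {x65, x66, x67, x68, x69}; each meets A ∖ {x69}, so x IS a limit point.
Collecting: A' = {x67, x68, x69}.


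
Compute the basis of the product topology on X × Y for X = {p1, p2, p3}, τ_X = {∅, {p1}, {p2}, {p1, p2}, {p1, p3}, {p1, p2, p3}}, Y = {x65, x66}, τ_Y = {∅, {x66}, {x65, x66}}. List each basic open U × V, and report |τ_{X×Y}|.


Basis B = {∅ × ∅, {p1} × {x66}, {p2} × {x66}, {p1} × {x65, x66}, {p1, p2} × {x66}, {p1, p3} × {x66}, {p2} × {x65, x66}, {p1, p2, p3} × {x66}, {p1, p2} × {x65, x66}, {p1, p3} × {x65, x66}, {p1, p2, p3} × {x65, x66}}; |τ_{X×Y}| = 18.

Enumerate products U × V with U ∈ τ_X, V ∈ τ_Y (deduplicated):
  ∅ × ∅ = {} (∅)
  {p1} × {x66} = {(p1,x66)}
  {p2} × {x66} = {(p2,x66)}
  {p1} × {x65, x66} = {(p1,x65), (p1,x66)}
  {p1, p2} × {x66} = {(p1,x66), (p2,x66)}
  {p1, p3} × {x66} = {(p1,x66), (p3,x66)}
  {p2} × {x65, x66} = {(p2,x65), (p2,x66)}
  {p1, p2, p3} × {x66} = {(p1,x66), (p2,x66), (p3,x66)}
  {p1, p2} × {x65, x66} = {(p1,x65), (p1,x66), (p2,x65), (p2,x66)}
  {p1, p3} × {x65, x66} = {(p1,x65), (p1,x66), (p3,x65), (p3,x66)}
  {p1, p2, p3} × {x65, x66} = {(p1,x65), (p1,x66), (p2,x65), (p2,x66), (p3,x65), (p3,x66)}
These 11 distinct sets form the basis B.
Close under arbitrary unions to get τ_{X×Y}; counting gives |τ_{X×Y}| = 18.


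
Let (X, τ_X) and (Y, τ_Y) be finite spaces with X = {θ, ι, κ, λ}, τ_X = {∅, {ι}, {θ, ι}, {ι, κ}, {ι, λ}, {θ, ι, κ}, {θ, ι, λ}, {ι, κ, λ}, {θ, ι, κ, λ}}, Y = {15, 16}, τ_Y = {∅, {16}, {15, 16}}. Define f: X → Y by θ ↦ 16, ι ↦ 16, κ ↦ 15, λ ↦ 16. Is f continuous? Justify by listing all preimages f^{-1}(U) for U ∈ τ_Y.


f IS continuous.

Compute f^{-1}(U) for each U ∈ τ_Y:
  U = ∅: f^{-1}(U) = ∅ ∈ τ_X ✓.
  U = {16}: f^{-1}(U) = {θ, ι, λ} ∈ τ_X ✓.
  U = {15, 16}: f^{-1}(U) = {θ, ι, κ, λ} ∈ τ_X ✓.
Every preimage lies in τ_X, so f IS continuous.


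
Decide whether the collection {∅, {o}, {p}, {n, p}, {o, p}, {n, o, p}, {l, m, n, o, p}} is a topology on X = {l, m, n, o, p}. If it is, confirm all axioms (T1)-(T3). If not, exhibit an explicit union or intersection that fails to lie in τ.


τ IS a topology on X.

Axiom (T1): ∅ ∈ τ? Yes; X ∈ τ? Yes.
Axiom (T2/T3): check pairwise unions and intersections of members of τ.
All pairwise intersections and unions checked — each lies in τ. Therefore τ satisfies (T1), (T2), (T3): it IS a topology on X.


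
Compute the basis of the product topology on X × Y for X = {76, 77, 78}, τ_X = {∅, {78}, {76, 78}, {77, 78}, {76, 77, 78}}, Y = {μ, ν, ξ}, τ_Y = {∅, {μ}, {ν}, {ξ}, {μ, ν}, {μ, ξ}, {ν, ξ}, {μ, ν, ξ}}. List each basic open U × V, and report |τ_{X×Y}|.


Basis B = {∅ × ∅, {78} × {μ}, {78} × {ν}, {78} × {ξ}, {76, 78} × {μ}, {76, 78} × {ν}, {76, 78} × {ξ}, {77, 78} × {μ}, {77, 78} × {ν}, {77, 78} × {ξ}, {78} × {μ, ν}, {78} × {μ, ξ}, {78} × {ν, ξ}, {76, 77, 78} × {μ}, {76, 77, 78} × {ν}, {76, 77, 78} × {ξ}, {78} × {μ, ν, ξ}, {76, 78} × {μ, ν}, {76, 78} × {μ, ξ}, {76, 78} × {ν, ξ}, {77, 78} × {μ, ν}, {77, 78} × {μ, ξ}, {77, 78} × {ν, ξ}, {76, 78} × {μ, ν, ξ}, {76, 77, 78} × {μ, ν}, {76, 77, 78} × {μ, ξ}, {76, 77, 78} × {ν, ξ}, {77, 78} × {μ, ν, ξ}, {76, 77, 78} × {μ, ν, ξ}}; |τ_{X×Y}| = 125.

Enumerate products U × V with U ∈ τ_X, V ∈ τ_Y (deduplicated):
  ∅ × ∅ = {} (∅)
  {78} × {μ} = {(78,μ)}
  {78} × {ν} = {(78,ν)}
  {78} × {ξ} = {(78,ξ)}
  {76, 78} × {μ} = {(76,μ), (78,μ)}
  {76, 78} × {ν} = {(76,ν), (78,ν)}
  {76, 78} × {ξ} = {(76,ξ), (78,ξ)}
  {77, 78} × {μ} = {(77,μ), (78,μ)}
  {77, 78} × {ν} = {(77,ν), (78,ν)}
  {77, 78} × {ξ} = {(77,ξ), (78,ξ)}
  {78} × {μ, ν} = {(78,μ), (78,ν)}
  {78} × {μ, ξ} = {(78,μ), (78,ξ)}
  {78} × {ν, ξ} = {(78,ν), (78,ξ)}
  {76, 77, 78} × {μ} = {(76,μ), (77,μ), (78,μ)}
  {76, 77, 78} × {ν} = {(76,ν), (77,ν), (78,ν)}
  {76, 77, 78} × {ξ} = {(76,ξ), (77,ξ), (78,ξ)}
  {78} × {μ, ν, ξ} = {(78,μ), (78,ν), (78,ξ)}
  {76, 78} × {μ, ν} = {(76,μ), (76,ν), (78,μ), (78,ν)}
  {76, 78} × {μ, ξ} = {(76,μ), (76,ξ), (78,μ), (78,ξ)}
  {76, 78} × {ν, ξ} = {(76,ν), (76,ξ), (78,ν), (78,ξ)}
  {77, 78} × {μ, ν} = {(77,μ), (77,ν), (78,μ), (78,ν)}
  {77, 78} × {μ, ξ} = {(77,μ), (77,ξ), (78,μ), (78,ξ)}
  {77, 78} × {ν, ξ} = {(77,ν), (77,ξ), (78,ν), (78,ξ)}
  {76, 78} × {μ, ν, ξ} = {(76,μ), (76,ν), (76,ξ), (78,μ), (78,ν), (78,ξ)}
  {76, 77, 78} × {μ, ν} = {(76,μ), (76,ν), (77,μ), (77,ν), (78,μ), (78,ν)}
  {76, 77, 78} × {μ, ξ} = {(76,μ), (76,ξ), (77,μ), (77,ξ), (78,μ), (78,ξ)}
  {76, 77, 78} × {ν, ξ} = {(76,ν), (76,ξ), (77,ν), (77,ξ), (78,ν), (78,ξ)}
  {77, 78} × {μ, ν, ξ} = {(77,μ), (77,ν), (77,ξ), (78,μ), (78,ν), (78,ξ)}
  {76, 77, 78} × {μ, ν, ξ} = {(76,μ), (76,ν), (76,ξ), (77,μ), (77,ν), (77,ξ), (78,μ), (78,ν), (78,ξ)}
These 29 distinct sets form the basis B.
Close under arbitrary unions to get τ_{X×Y}; counting gives |τ_{X×Y}| = 125.


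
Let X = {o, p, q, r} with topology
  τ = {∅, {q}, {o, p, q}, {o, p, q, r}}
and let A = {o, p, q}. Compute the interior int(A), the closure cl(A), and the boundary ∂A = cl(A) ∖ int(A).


int(A) = {o, p, q}, cl(A) = {o, p, q, r}, ∂A = {r}.

Closed sets in (X, τ) are complements of opens:
  closed(X, τ) = {∅, {r}, {o, p, r}, {o, p, q, r}}.
int(A) = ⋃ {U ∈ τ : U ⊆ A}. Opens contained in A: ∅, {q}, {o, p, q}.
Taking the union of these: int(A) = {o, p, q}.
cl(A) = ⋂ {C closed : A ⊆ C}. Closed sets containing A: {o, p, q, r}.
Intersecting these: cl(A) = {o, p, q, r}.
∂A = cl(A) ∖ int(A) = {o, p, q, r} ∖ {o, p, q} = {r}.


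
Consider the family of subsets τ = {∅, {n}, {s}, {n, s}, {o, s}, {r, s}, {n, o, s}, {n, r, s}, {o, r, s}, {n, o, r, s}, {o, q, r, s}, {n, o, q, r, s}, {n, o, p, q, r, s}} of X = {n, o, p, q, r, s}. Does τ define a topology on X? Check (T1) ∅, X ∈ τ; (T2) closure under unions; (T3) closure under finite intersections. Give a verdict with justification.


τ IS a topology on X.

Axiom (T1): ∅ ∈ τ? Yes; X ∈ τ? Yes.
Axiom (T2/T3): check pairwise unions and intersections of members of τ.
All pairwise intersections and unions checked — each lies in τ. Therefore τ satisfies (T1), (T2), (T3): it IS a topology on X.


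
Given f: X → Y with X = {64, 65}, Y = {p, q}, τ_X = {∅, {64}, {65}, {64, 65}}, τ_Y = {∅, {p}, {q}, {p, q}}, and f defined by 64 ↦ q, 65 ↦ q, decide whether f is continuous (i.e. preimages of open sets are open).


f IS continuous.

Compute f^{-1}(U) for each U ∈ τ_Y:
  U = ∅: f^{-1}(U) = ∅ ∈ τ_X ✓.
  U = {p}: f^{-1}(U) = ∅ ∈ τ_X ✓.
  U = {q}: f^{-1}(U) = {64, 65} ∈ τ_X ✓.
  U = {p, q}: f^{-1}(U) = {64, 65} ∈ τ_X ✓.
Every preimage lies in τ_X, so f IS continuous.


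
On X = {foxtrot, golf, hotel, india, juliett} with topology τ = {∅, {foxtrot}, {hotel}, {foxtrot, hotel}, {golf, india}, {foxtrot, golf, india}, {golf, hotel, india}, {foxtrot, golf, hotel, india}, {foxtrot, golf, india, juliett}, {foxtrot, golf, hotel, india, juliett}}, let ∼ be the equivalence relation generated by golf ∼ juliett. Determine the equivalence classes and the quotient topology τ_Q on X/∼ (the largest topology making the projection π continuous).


X/∼ = {[foxtrot], [golf=juliett], [hotel], [india]}; |τ_Q| = 6.

Equivalence classes: [foxtrot], [golf=juliett], [hotel], [india].
Quotient map π: X → X/∼ sends foxtrot ↦ [foxtrot], golf ↦ [golf=juliett], hotel ↦ [hotel], india ↦ [india], juliett ↦ [golf=juliett].
For each subset V ⊆ X/∼, compute π^{-1}(V) ⊆ X and check whether π^{-1}(V) ∈ τ. V is open in τ_Q iff π^{-1}(V) ∈ τ.
  V = {}: π^{-1}(V) = ∅ ∈ τ ✓.
  V = {[foxtrot]}: π^{-1}(V) = {foxtrot} ∈ τ ✓.
  V = {[golf=juliett]}: π^{-1}(V) = {golf, juliett} ∉ τ ✗.
  V = {[foxtrot], [golf=juliett]}: π^{-1}(V) = {foxtrot, golf, juliett} ∉ τ ✗.
  V = {[hotel]}: π^{-1}(V) = {hotel} ∈ τ ✓.
  V = {[foxtrot], [hotel]}: π^{-1}(V) = {foxtrot, hotel} ∈ τ ✓.
  V = {[golf=juliett], [hotel]}: π^{-1}(V) = {golf, hotel, juliett} ∉ τ ✗.
  V = {[foxtrot], [golf=juliett], [hotel]}: π^{-1}(V) = {foxtrot, golf, hotel, juliett} ∉ τ ✗.
  V = {[india]}: π^{-1}(V) = {india} ∉ τ ✗.
  V = {[foxtrot], [india]}: π^{-1}(V) = {foxtrot, india} ∉ τ ✗.
  V = {[golf=juliett], [india]}: π^{-1}(V) = {golf, india, juliett} ∉ τ ✗.
  V = {[foxtrot], [golf=juliett], [india]}: π^{-1}(V) = {foxtrot, golf, india, juliett} ∈ τ ✓.
  V = {[hotel], [india]}: π^{-1}(V) = {hotel, india} ∉ τ ✗.
  V = {[foxtrot], [hotel], [india]}: π^{-1}(V) = {foxtrot, hotel, india} ∉ τ ✗.
  V = {[golf=juliett], [hotel], [india]}: π^{-1}(V) = {golf, hotel, india, juliett} ∉ τ ✗.
  V = {[foxtrot], [golf=juliett], [hotel], [india]}: π^{-1}(V) = {foxtrot, golf, hotel, india, juliett} ∈ τ ✓.
Open sets in the quotient: τ_Q = {{}, {[foxtrot]}, {[hotel]}, {[foxtrot], [hotel]}, {[foxtrot], [golf=juliett], [india]}, {[foxtrot], [golf=juliett], [hotel], [india]}} (6 elements).


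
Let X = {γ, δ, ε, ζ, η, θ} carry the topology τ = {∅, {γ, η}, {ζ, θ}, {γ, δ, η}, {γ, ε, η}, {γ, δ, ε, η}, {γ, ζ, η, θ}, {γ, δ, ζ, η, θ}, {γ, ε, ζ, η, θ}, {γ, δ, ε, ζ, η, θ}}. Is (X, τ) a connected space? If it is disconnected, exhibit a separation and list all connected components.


(X, τ) is disconnected; components = [{ζ, θ}, {γ, δ, ε, η}].

Find clopen sets (U ∈ τ with X ∖ U ∈ τ):
  U = ∅, X ∖ U = {γ, δ, ε, ζ, η, θ} — both open, so U is clopen.
  U = {ζ, θ}, X ∖ U = {γ, δ, ε, η} — both open, so U is clopen.
  U = {γ, δ, ε, η}, X ∖ U = {ζ, θ} — both open, so U is clopen.
  U = {γ, δ, ε, ζ, η, θ}, X ∖ U = ∅ — both open, so U is clopen.
Nontrivial clopen(s) exist: e.g. {γ, δ, ε, η}. So (X, τ) is disconnected.
Compute connected components by grouping points that agree on all clopens:
  component: {ζ, θ}
  component: {γ, δ, ε, η}


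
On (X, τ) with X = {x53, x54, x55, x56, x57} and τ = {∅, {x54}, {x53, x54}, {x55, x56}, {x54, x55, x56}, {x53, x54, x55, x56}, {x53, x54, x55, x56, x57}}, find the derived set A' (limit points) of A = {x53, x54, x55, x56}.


A' = {x53, x55, x56, x57}

For each x ∈ X, list the open sets U ∈ τ with x ∈ U, then check whether U ∩ (A ∖ {x}) ≠ ∅ for every such U.
  x = x53: opens ∋ x are {x53, x54}, {x53, x54, x55, x56}, {x53, x54, x55, x56, x57}; each meets A ∖ {x53}, so x IS a limit point.
  x = x54: open {x54} ∋ x has {x54} ∩ (A ∖ {x54}) = ∅, so x is NOT a limit point.
  x = x55: opens ∋ x are {x55, x56}, {x54, x55, x56}, {x53, x54, x55, x56}, {x53, x54, x55, x56, x57}; each meets A ∖ {x55}, so x IS a limit point.
  x = x56: opens ∋ x are {x55, x56}, {x54, x55, x56}, {x53, x54, x55, x56}, {x53, x54, x55, x56, x57}; each meets A ∖ {x56}, so x IS a limit point.
  x = x57: opens ∋ x are {x53, x54, x55, x56, x57}; each meets A ∖ {x57}, so x IS a limit point.
Collecting: A' = {x53, x55, x56, x57}.


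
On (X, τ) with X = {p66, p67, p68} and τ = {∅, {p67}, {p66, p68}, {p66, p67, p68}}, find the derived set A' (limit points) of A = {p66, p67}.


A' = {p68}

For each x ∈ X, list the open sets U ∈ τ with x ∈ U, then check whether U ∩ (A ∖ {x}) ≠ ∅ for every such U.
  x = p66: open {p66, p68} ∋ x has {p66, p68} ∩ (A ∖ {p66}) = ∅, so x is NOT a limit point.
  x = p67: open {p67} ∋ x has {p67} ∩ (A ∖ {p67}) = ∅, so x is NOT a limit point.
  x = p68: opens ∋ x are {p66, p68}, {p66, p67, p68}; each meets A ∖ {p68}, so x IS a limit point.
Collecting: A' = {p68}.


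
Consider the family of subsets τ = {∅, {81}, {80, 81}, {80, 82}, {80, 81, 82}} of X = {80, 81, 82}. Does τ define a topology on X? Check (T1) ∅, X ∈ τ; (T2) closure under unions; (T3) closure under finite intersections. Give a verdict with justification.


τ is NOT a topology on X.

Axiom (T1): ∅ ∈ τ? Yes; X ∈ τ? Yes.
Axiom (T2/T3): check pairwise unions and intersections of members of τ.
Counterexample for (T3): {80, 81} ∩ {80, 82} = {80} ∉ τ. Therefore τ is NOT a topology.


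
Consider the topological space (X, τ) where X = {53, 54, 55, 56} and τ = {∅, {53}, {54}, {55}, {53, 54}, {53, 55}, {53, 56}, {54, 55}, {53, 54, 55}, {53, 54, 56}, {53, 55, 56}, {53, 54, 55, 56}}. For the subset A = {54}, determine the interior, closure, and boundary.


int(A) = {54}, cl(A) = {54}, ∂A = ∅.

Closed sets in (X, τ) are complements of opens:
  closed(X, τ) = {∅, {54}, {55}, {56}, {53, 56}, {54, 55}, {54, 56}, {55, 56}, {53, 54, 56}, {53, 55, 56}, {54, 55, 56}, {53, 54, 55, 56}}.
int(A) = ⋃ {U ∈ τ : U ⊆ A}. Opens contained in A: ∅, {54}.
Taking the union of these: int(A) = {54}.
cl(A) = ⋂ {C closed : A ⊆ C}. Closed sets containing A: {54}, {54, 55}, {54, 56}, {53, 54, 56}, {54, 55, 56}, {53, 54, 55, 56}.
Intersecting these: cl(A) = {54}.
∂A = cl(A) ∖ int(A) = {54} ∖ {54} = ∅.


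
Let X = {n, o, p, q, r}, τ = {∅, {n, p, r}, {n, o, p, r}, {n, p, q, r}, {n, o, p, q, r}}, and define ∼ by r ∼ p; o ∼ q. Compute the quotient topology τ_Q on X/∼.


X/∼ = {[n], [o=q], [p=r]}; |τ_Q| = 3.

Equivalence classes: [n], [o=q], [p=r].
Quotient map π: X → X/∼ sends n ↦ [n], o ↦ [o=q], p ↦ [p=r], q ↦ [o=q], r ↦ [p=r].
For each subset V ⊆ X/∼, compute π^{-1}(V) ⊆ X and check whether π^{-1}(V) ∈ τ. V is open in τ_Q iff π^{-1}(V) ∈ τ.
  V = {}: π^{-1}(V) = ∅ ∈ τ ✓.
  V = {[n]}: π^{-1}(V) = {n} ∉ τ ✗.
  V = {[o=q]}: π^{-1}(V) = {o, q} ∉ τ ✗.
  V = {[n], [o=q]}: π^{-1}(V) = {n, o, q} ∉ τ ✗.
  V = {[p=r]}: π^{-1}(V) = {p, r} ∉ τ ✗.
  V = {[n], [p=r]}: π^{-1}(V) = {n, p, r} ∈ τ ✓.
  V = {[o=q], [p=r]}: π^{-1}(V) = {o, p, q, r} ∉ τ ✗.
  V = {[n], [o=q], [p=r]}: π^{-1}(V) = {n, o, p, q, r} ∈ τ ✓.
Open sets in the quotient: τ_Q = {{}, {[n], [p=r]}, {[n], [o=q], [p=r]}} (3 elements).


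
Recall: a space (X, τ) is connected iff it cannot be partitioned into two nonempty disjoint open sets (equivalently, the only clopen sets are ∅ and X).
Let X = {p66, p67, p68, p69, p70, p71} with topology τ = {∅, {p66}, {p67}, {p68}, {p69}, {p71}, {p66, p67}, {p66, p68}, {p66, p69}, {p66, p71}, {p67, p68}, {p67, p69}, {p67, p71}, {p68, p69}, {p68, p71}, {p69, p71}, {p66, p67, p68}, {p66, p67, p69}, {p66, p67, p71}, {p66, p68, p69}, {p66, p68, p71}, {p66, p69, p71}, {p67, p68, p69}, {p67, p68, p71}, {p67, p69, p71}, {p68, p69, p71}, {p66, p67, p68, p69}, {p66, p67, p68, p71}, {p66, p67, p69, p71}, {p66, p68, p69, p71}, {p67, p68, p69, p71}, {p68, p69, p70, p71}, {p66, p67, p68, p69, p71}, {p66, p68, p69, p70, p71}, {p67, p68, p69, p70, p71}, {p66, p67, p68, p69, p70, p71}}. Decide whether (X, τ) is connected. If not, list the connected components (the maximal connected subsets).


(X, τ) is disconnected; components = [{p66}, {p67}, {p68, p69, p70, p71}].

Find clopen sets (U ∈ τ with X ∖ U ∈ τ):
  U = ∅, X ∖ U = {p66, p67, p68, p69, p70, p71} — both open, so U is clopen.
  U = {p66}, X ∖ U = {p67, p68, p69, p70, p71} — both open, so U is clopen.
  U = {p67}, X ∖ U = {p66, p68, p69, p70, p71} — both open, so U is clopen.
  U = {p66, p67}, X ∖ U = {p68, p69, p70, p71} — both open, so U is clopen.
  U = {p68, p69, p70, p71}, X ∖ U = {p66, p67} — both open, so U is clopen.
  U = {p66, p68, p69, p70, p71}, X ∖ U = {p67} — both open, so U is clopen.
  U = {p67, p68, p69, p70, p71}, X ∖ U = {p66} — both open, so U is clopen.
  U = {p66, p67, p68, p69, p70, p71}, X ∖ U = ∅ — both open, so U is clopen.
Nontrivial clopen(s) exist: e.g. {p67}. So (X, τ) is disconnected.
Compute connected components by grouping points that agree on all clopens:
  component: {p66}
  component: {p67}
  component: {p68, p69, p70, p71}


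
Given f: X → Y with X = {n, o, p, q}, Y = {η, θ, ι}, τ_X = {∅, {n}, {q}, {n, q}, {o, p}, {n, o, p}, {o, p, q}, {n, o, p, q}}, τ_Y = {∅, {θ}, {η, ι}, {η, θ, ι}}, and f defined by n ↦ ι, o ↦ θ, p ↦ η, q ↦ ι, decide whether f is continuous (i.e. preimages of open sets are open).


f is NOT continuous.

Compute f^{-1}(U) for each U ∈ τ_Y:
  U = ∅: f^{-1}(U) = ∅ ∈ τ_X ✓.
  U = {θ}: f^{-1}(U) = {o} ∉ τ_X ✗.
  U = {η, ι}: f^{-1}(U) = {n, p, q} ∉ τ_X ✗.
  U = {η, θ, ι}: f^{-1}(U) = {n, o, p, q} ∈ τ_X ✓.
Found U = {θ} with f^{-1}(U) = {o} not in τ_X. Therefore f is NOT continuous.


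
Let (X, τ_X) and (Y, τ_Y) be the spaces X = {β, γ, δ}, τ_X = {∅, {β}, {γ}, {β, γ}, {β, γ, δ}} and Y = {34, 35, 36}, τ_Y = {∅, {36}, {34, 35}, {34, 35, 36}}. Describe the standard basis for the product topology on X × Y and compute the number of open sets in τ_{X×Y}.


Basis B = {∅ × ∅, {β} × {36}, {γ} × {36}, {β} × {34, 35}, {β, γ} × {36}, {γ} × {34, 35}, {β} × {34, 35, 36}, {β, γ, δ} × {36}, {γ} × {34, 35, 36}, {β, γ} × {34, 35}, {β, γ} × {34, 35, 36}, {β, γ, δ} × {34, 35}, {β, γ, δ} × {34, 35, 36}}; |τ_{X×Y}| = 25.

Enumerate products U × V with U ∈ τ_X, V ∈ τ_Y (deduplicated):
  ∅ × ∅ = {} (∅)
  {β} × {36} = {(β,36)}
  {γ} × {36} = {(γ,36)}
  {β} × {34, 35} = {(β,34), (β,35)}
  {β, γ} × {36} = {(β,36), (γ,36)}
  {γ} × {34, 35} = {(γ,34), (γ,35)}
  {β} × {34, 35, 36} = {(β,34), (β,35), (β,36)}
  {β, γ, δ} × {36} = {(β,36), (γ,36), (δ,36)}
  {γ} × {34, 35, 36} = {(γ,34), (γ,35), (γ,36)}
  {β, γ} × {34, 35} = {(β,34), (β,35), (γ,34), (γ,35)}
  {β, γ} × {34, 35, 36} = {(β,34), (β,35), (β,36), (γ,34), (γ,35), (γ,36)}
  {β, γ, δ} × {34, 35} = {(β,34), (β,35), (γ,34), (γ,35), (δ,34), (δ,35)}
  {β, γ, δ} × {34, 35, 36} = {(β,34), (β,35), (β,36), (γ,34), (γ,35), (γ,36), (δ,34), (δ,35), (δ,36)}
These 13 distinct sets form the basis B.
Close under arbitrary unions to get τ_{X×Y}; counting gives |τ_{X×Y}| = 25.


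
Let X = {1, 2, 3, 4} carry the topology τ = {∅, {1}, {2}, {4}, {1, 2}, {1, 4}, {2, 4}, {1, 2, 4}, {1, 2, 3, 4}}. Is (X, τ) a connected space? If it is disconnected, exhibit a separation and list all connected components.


(X, τ) is connected.

Find clopen sets (U ∈ τ with X ∖ U ∈ τ):
  U = ∅, X ∖ U = {1, 2, 3, 4} — both open, so U is clopen.
  U = {1, 2, 3, 4}, X ∖ U = ∅ — both open, so U is clopen.
Only trivial clopens (∅ and X) exist, so (X, τ) is connected.
Compute connected components by grouping points that agree on all clopens:
  component: {1, 2, 3, 4}


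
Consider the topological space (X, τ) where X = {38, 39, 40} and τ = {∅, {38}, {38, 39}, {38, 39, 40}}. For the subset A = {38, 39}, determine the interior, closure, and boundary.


int(A) = {38, 39}, cl(A) = {38, 39, 40}, ∂A = {40}.

Closed sets in (X, τ) are complements of opens:
  closed(X, τ) = {∅, {40}, {39, 40}, {38, 39, 40}}.
int(A) = ⋃ {U ∈ τ : U ⊆ A}. Opens contained in A: ∅, {38}, {38, 39}.
Taking the union of these: int(A) = {38, 39}.
cl(A) = ⋂ {C closed : A ⊆ C}. Closed sets containing A: {38, 39, 40}.
Intersecting these: cl(A) = {38, 39, 40}.
∂A = cl(A) ∖ int(A) = {38, 39, 40} ∖ {38, 39} = {40}.


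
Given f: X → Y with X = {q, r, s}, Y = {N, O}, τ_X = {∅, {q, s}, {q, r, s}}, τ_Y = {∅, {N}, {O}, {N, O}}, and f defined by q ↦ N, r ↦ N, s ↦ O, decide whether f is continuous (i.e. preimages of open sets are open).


f is NOT continuous.

Compute f^{-1}(U) for each U ∈ τ_Y:
  U = ∅: f^{-1}(U) = ∅ ∈ τ_X ✓.
  U = {N}: f^{-1}(U) = {q, r} ∉ τ_X ✗.
  U = {O}: f^{-1}(U) = {s} ∉ τ_X ✗.
  U = {N, O}: f^{-1}(U) = {q, r, s} ∈ τ_X ✓.
Found U = {N} with f^{-1}(U) = {q, r} not in τ_X. Therefore f is NOT continuous.


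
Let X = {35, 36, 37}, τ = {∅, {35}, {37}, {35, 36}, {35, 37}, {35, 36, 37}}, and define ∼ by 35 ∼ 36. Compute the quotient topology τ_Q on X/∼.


X/∼ = {[35=36], [37]}; |τ_Q| = 4.

Equivalence classes: [35=36], [37].
Quotient map π: X → X/∼ sends 35 ↦ [35=36], 36 ↦ [35=36], 37 ↦ [37].
For each subset V ⊆ X/∼, compute π^{-1}(V) ⊆ X and check whether π^{-1}(V) ∈ τ. V is open in τ_Q iff π^{-1}(V) ∈ τ.
  V = {}: π^{-1}(V) = ∅ ∈ τ ✓.
  V = {[35=36]}: π^{-1}(V) = {35, 36} ∈ τ ✓.
  V = {[37]}: π^{-1}(V) = {37} ∈ τ ✓.
  V = {[35=36], [37]}: π^{-1}(V) = {35, 36, 37} ∈ τ ✓.
Open sets in the quotient: τ_Q = {{}, {[35=36]}, {[37]}, {[35=36], [37]}} (4 elements).


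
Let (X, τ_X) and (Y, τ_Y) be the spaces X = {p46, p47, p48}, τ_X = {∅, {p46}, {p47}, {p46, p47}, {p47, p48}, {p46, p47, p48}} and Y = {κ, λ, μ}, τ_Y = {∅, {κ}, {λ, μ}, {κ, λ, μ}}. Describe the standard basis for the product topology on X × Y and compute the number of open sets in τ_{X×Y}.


Basis B = {∅ × ∅, {p46} × {κ}, {p47} × {κ}, {p46, p47} × {κ}, {p46} × {λ, μ}, {p47, p48} × {κ}, {p47} × {λ, μ}, {p46} × {κ, λ, μ}, {p46, p47, p48} × {κ}, {p47} × {κ, λ, μ}, {p46, p47} × {λ, μ}, {p47, p48} × {λ, μ}, {p46, p47} × {κ, λ, μ}, {p46, p47, p48} × {λ, μ}, {p47, p48} × {κ, λ, μ}, {p46, p47, p48} × {κ, λ, μ}}; |τ_{X×Y}| = 36.

Enumerate products U × V with U ∈ τ_X, V ∈ τ_Y (deduplicated):
  ∅ × ∅ = {} (∅)
  {p46} × {κ} = {(p46,κ)}
  {p47} × {κ} = {(p47,κ)}
  {p46, p47} × {κ} = {(p46,κ), (p47,κ)}
  {p46} × {λ, μ} = {(p46,λ), (p46,μ)}
  {p47, p48} × {κ} = {(p47,κ), (p48,κ)}
  {p47} × {λ, μ} = {(p47,λ), (p47,μ)}
  {p46} × {κ, λ, μ} = {(p46,κ), (p46,λ), (p46,μ)}
  {p46, p47, p48} × {κ} = {(p46,κ), (p47,κ), (p48,κ)}
  {p47} × {κ, λ, μ} = {(p47,κ), (p47,λ), (p47,μ)}
  {p46, p47} × {λ, μ} = {(p46,λ), (p46,μ), (p47,λ), (p47,μ)}
  {p47, p48} × {λ, μ} = {(p47,λ), (p47,μ), (p48,λ), (p48,μ)}
  {p46, p47} × {κ, λ, μ} = {(p46,κ), (p46,λ), (p46,μ), (p47,κ), (p47,λ), (p47,μ)}
  {p46, p47, p48} × {λ, μ} = {(p46,λ), (p46,μ), (p47,λ), (p47,μ), (p48,λ), (p48,μ)}
  {p47, p48} × {κ, λ, μ} = {(p47,κ), (p47,λ), (p47,μ), (p48,κ), (p48,λ), (p48,μ)}
  {p46, p47, p48} × {κ, λ, μ} = {(p46,κ), (p46,λ), (p46,μ), (p47,κ), (p47,λ), (p47,μ), (p48,κ), (p48,λ), (p48,μ)}
These 16 distinct sets form the basis B.
Close under arbitrary unions to get τ_{X×Y}; counting gives |τ_{X×Y}| = 36.


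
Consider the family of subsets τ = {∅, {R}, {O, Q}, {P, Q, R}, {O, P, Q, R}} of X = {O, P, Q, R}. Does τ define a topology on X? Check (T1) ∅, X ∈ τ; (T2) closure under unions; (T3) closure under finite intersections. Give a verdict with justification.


τ is NOT a topology on X.

Axiom (T1): ∅ ∈ τ? Yes; X ∈ τ? Yes.
Axiom (T2/T3): check pairwise unions and intersections of members of τ.
Counterexample for (T2): {R} ∪ {O, Q} = {O, Q, R} ∉ τ. Therefore τ is NOT a topology.


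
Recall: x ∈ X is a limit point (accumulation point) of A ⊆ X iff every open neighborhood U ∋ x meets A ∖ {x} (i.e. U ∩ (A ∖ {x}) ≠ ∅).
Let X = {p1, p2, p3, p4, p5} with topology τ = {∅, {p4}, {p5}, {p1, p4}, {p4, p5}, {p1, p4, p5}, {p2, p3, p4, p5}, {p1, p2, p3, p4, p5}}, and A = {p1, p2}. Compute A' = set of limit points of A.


A' = {p3}

For each x ∈ X, list the open sets U ∈ τ with x ∈ U, then check whether U ∩ (A ∖ {x}) ≠ ∅ for every such U.
  x = p1: open {p1, p4} ∋ x has {p1, p4} ∩ (A ∖ {p1}) = ∅, so x is NOT a limit point.
  x = p2: open {p2, p3, p4, p5} ∋ x has {p2, p3, p4, p5} ∩ (A ∖ {p2}) = ∅, so x is NOT a limit point.
  x = p3: opens ∋ x are {p2, p3, p4, p5}, {p1, p2, p3, p4, p5}; each meets A ∖ {p3}, so x IS a limit point.
  x = p4: open {p4} ∋ x has {p4} ∩ (A ∖ {p4}) = ∅, so x is NOT a limit point.
  x = p5: open {p5} ∋ x has {p5} ∩ (A ∖ {p5}) = ∅, so x is NOT a limit point.
Collecting: A' = {p3}.


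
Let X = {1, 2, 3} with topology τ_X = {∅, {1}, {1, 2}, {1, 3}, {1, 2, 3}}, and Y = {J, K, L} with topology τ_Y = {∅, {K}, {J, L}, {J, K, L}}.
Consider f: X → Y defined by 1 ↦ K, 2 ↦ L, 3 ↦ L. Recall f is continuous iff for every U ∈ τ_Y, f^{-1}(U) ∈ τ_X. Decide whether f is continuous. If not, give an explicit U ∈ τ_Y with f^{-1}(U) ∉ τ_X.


f is NOT continuous.

Compute f^{-1}(U) for each U ∈ τ_Y:
  U = ∅: f^{-1}(U) = ∅ ∈ τ_X ✓.
  U = {K}: f^{-1}(U) = {1} ∈ τ_X ✓.
  U = {J, L}: f^{-1}(U) = {2, 3} ∉ τ_X ✗.
  U = {J, K, L}: f^{-1}(U) = {1, 2, 3} ∈ τ_X ✓.
Found U = {J, L} with f^{-1}(U) = {2, 3} not in τ_X. Therefore f is NOT continuous.


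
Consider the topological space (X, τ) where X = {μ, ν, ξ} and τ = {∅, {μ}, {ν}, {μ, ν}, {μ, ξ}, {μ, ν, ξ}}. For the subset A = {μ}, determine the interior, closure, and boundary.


int(A) = {μ}, cl(A) = {μ, ξ}, ∂A = {ξ}.

Closed sets in (X, τ) are complements of opens:
  closed(X, τ) = {∅, {ν}, {ξ}, {μ, ξ}, {ν, ξ}, {μ, ν, ξ}}.
int(A) = ⋃ {U ∈ τ : U ⊆ A}. Opens contained in A: ∅, {μ}.
Taking the union of these: int(A) = {μ}.
cl(A) = ⋂ {C closed : A ⊆ C}. Closed sets containing A: {μ, ξ}, {μ, ν, ξ}.
Intersecting these: cl(A) = {μ, ξ}.
∂A = cl(A) ∖ int(A) = {μ, ξ} ∖ {μ} = {ξ}.


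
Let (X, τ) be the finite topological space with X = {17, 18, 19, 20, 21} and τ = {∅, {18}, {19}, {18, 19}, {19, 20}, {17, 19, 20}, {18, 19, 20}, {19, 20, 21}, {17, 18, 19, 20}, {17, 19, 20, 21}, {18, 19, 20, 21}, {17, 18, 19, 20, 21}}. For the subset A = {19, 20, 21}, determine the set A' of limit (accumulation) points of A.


A' = {17, 20, 21}

For each x ∈ X, list the open sets U ∈ τ with x ∈ U, then check whether U ∩ (A ∖ {x}) ≠ ∅ for every such U.
  x = 17: opens ∋ x are {17, 19, 20}, {17, 18, 19, 20}, {17, 19, 20, 21}, {17, 18, 19, 20, 21}; each meets A ∖ {17}, so x IS a limit point.
  x = 18: open {18} ∋ x has {18} ∩ (A ∖ {18}) = ∅, so x is NOT a limit point.
  x = 19: open {19} ∋ x has {19} ∩ (A ∖ {19}) = ∅, so x is NOT a limit point.
  x = 20: opens ∋ x are {19, 20}, {17, 19, 20}, {18, 19, 20}, {19, 20, 21}, {17, 18, 19, 20}, {17, 19, 20, 21}, {18, 19, 20, 21}, {17, 18, 19, 20, 21}; each meets A ∖ {20}, so x IS a limit point.
  x = 21: opens ∋ x are {19, 20, 21}, {17, 19, 20, 21}, {18, 19, 20, 21}, {17, 18, 19, 20, 21}; each meets A ∖ {21}, so x IS a limit point.
Collecting: A' = {17, 20, 21}.


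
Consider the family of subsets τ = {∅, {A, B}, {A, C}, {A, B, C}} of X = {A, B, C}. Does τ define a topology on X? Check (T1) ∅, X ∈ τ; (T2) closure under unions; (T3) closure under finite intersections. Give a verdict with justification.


τ is NOT a topology on X.

Axiom (T1): ∅ ∈ τ? Yes; X ∈ τ? Yes.
Axiom (T2/T3): check pairwise unions and intersections of members of τ.
Counterexample for (T3): {A, B} ∩ {A, C} = {A} ∉ τ. Therefore τ is NOT a topology.


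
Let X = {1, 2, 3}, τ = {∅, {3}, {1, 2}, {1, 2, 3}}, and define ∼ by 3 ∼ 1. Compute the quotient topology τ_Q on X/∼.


X/∼ = {[1=3], [2]}; |τ_Q| = 2.

Equivalence classes: [1=3], [2].
Quotient map π: X → X/∼ sends 1 ↦ [1=3], 2 ↦ [2], 3 ↦ [1=3].
For each subset V ⊆ X/∼, compute π^{-1}(V) ⊆ X and check whether π^{-1}(V) ∈ τ. V is open in τ_Q iff π^{-1}(V) ∈ τ.
  V = {}: π^{-1}(V) = ∅ ∈ τ ✓.
  V = {[1=3]}: π^{-1}(V) = {1, 3} ∉ τ ✗.
  V = {[2]}: π^{-1}(V) = {2} ∉ τ ✗.
  V = {[1=3], [2]}: π^{-1}(V) = {1, 2, 3} ∈ τ ✓.
Open sets in the quotient: τ_Q = {{}, {[1=3], [2]}} (2 elements).


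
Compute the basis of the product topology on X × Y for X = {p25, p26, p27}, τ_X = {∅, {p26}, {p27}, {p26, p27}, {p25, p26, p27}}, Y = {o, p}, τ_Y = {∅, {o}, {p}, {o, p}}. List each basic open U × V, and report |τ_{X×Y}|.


Basis B = {∅ × ∅, {p26} × {o}, {p26} × {p}, {p27} × {o}, {p27} × {p}, {p26} × {o, p}, {p26, p27} × {o}, {p26, p27} × {p}, {p27} × {o, p}, {p25, p26, p27} × {o}, {p25, p26, p27} × {p}, {p26, p27} × {o, p}, {p25, p26, p27} × {o, p}}; |τ_{X×Y}| = 25.

Enumerate products U × V with U ∈ τ_X, V ∈ τ_Y (deduplicated):
  ∅ × ∅ = {} (∅)
  {p26} × {o} = {(p26,o)}
  {p26} × {p} = {(p26,p)}
  {p27} × {o} = {(p27,o)}
  {p27} × {p} = {(p27,p)}
  {p26} × {o, p} = {(p26,o), (p26,p)}
  {p26, p27} × {o} = {(p26,o), (p27,o)}
  {p26, p27} × {p} = {(p26,p), (p27,p)}
  {p27} × {o, p} = {(p27,o), (p27,p)}
  {p25, p26, p27} × {o} = {(p25,o), (p26,o), (p27,o)}
  {p25, p26, p27} × {p} = {(p25,p), (p26,p), (p27,p)}
  {p26, p27} × {o, p} = {(p26,o), (p26,p), (p27,o), (p27,p)}
  {p25, p26, p27} × {o, p} = {(p25,o), (p25,p), (p26,o), (p26,p), (p27,o), (p27,p)}
These 13 distinct sets form the basis B.
Close under arbitrary unions to get τ_{X×Y}; counting gives |τ_{X×Y}| = 25.


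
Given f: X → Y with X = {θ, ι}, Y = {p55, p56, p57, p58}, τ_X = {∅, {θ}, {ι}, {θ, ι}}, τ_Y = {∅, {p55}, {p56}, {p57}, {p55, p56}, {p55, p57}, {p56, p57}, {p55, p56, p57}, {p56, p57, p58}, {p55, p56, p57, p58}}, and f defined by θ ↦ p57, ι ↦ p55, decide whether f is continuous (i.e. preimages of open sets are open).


f IS continuous.

Compute f^{-1}(U) for each U ∈ τ_Y:
  U = ∅: f^{-1}(U) = ∅ ∈ τ_X ✓.
  U = {p55}: f^{-1}(U) = {ι} ∈ τ_X ✓.
  U = {p56}: f^{-1}(U) = ∅ ∈ τ_X ✓.
  U = {p57}: f^{-1}(U) = {θ} ∈ τ_X ✓.
  U = {p55, p56}: f^{-1}(U) = {ι} ∈ τ_X ✓.
  U = {p55, p57}: f^{-1}(U) = {θ, ι} ∈ τ_X ✓.
  U = {p56, p57}: f^{-1}(U) = {θ} ∈ τ_X ✓.
  U = {p55, p56, p57}: f^{-1}(U) = {θ, ι} ∈ τ_X ✓.
  U = {p56, p57, p58}: f^{-1}(U) = {θ} ∈ τ_X ✓.
  U = {p55, p56, p57, p58}: f^{-1}(U) = {θ, ι} ∈ τ_X ✓.
Every preimage lies in τ_X, so f IS continuous.


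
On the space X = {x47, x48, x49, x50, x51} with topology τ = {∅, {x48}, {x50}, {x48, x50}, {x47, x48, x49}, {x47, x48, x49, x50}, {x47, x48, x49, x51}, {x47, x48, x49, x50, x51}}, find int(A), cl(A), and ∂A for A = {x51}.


int(A) = ∅, cl(A) = {x51}, ∂A = {x51}.

Closed sets in (X, τ) are complements of opens:
  closed(X, τ) = {∅, {x50}, {x51}, {x50, x51}, {x47, x49, x51}, {x47, x48, x49, x51}, {x47, x49, x50, x51}, {x47, x48, x49, x50, x51}}.
int(A) = ⋃ {U ∈ τ : U ⊆ A}. Opens contained in A: ∅.
Taking the union of these: int(A) = ∅.
cl(A) = ⋂ {C closed : A ⊆ C}. Closed sets containing A: {x51}, {x50, x51}, {x47, x49, x51}, {x47, x48, x49, x51}, {x47, x49, x50, x51}, {x47, x48, x49, x50, x51}.
Intersecting these: cl(A) = {x51}.
∂A = cl(A) ∖ int(A) = {x51} ∖ ∅ = {x51}.


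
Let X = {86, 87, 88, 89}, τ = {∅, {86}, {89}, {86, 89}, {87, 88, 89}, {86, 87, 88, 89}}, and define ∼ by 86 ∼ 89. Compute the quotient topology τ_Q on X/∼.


X/∼ = {[86=89], [87], [88]}; |τ_Q| = 3.

Equivalence classes: [86=89], [87], [88].
Quotient map π: X → X/∼ sends 86 ↦ [86=89], 87 ↦ [87], 88 ↦ [88], 89 ↦ [86=89].
For each subset V ⊆ X/∼, compute π^{-1}(V) ⊆ X and check whether π^{-1}(V) ∈ τ. V is open in τ_Q iff π^{-1}(V) ∈ τ.
  V = {}: π^{-1}(V) = ∅ ∈ τ ✓.
  V = {[86=89]}: π^{-1}(V) = {86, 89} ∈ τ ✓.
  V = {[87]}: π^{-1}(V) = {87} ∉ τ ✗.
  V = {[86=89], [87]}: π^{-1}(V) = {86, 87, 89} ∉ τ ✗.
  V = {[88]}: π^{-1}(V) = {88} ∉ τ ✗.
  V = {[86=89], [88]}: π^{-1}(V) = {86, 88, 89} ∉ τ ✗.
  V = {[87], [88]}: π^{-1}(V) = {87, 88} ∉ τ ✗.
  V = {[86=89], [87], [88]}: π^{-1}(V) = {86, 87, 88, 89} ∈ τ ✓.
Open sets in the quotient: τ_Q = {{}, {[86=89]}, {[86=89], [87], [88]}} (3 elements).
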